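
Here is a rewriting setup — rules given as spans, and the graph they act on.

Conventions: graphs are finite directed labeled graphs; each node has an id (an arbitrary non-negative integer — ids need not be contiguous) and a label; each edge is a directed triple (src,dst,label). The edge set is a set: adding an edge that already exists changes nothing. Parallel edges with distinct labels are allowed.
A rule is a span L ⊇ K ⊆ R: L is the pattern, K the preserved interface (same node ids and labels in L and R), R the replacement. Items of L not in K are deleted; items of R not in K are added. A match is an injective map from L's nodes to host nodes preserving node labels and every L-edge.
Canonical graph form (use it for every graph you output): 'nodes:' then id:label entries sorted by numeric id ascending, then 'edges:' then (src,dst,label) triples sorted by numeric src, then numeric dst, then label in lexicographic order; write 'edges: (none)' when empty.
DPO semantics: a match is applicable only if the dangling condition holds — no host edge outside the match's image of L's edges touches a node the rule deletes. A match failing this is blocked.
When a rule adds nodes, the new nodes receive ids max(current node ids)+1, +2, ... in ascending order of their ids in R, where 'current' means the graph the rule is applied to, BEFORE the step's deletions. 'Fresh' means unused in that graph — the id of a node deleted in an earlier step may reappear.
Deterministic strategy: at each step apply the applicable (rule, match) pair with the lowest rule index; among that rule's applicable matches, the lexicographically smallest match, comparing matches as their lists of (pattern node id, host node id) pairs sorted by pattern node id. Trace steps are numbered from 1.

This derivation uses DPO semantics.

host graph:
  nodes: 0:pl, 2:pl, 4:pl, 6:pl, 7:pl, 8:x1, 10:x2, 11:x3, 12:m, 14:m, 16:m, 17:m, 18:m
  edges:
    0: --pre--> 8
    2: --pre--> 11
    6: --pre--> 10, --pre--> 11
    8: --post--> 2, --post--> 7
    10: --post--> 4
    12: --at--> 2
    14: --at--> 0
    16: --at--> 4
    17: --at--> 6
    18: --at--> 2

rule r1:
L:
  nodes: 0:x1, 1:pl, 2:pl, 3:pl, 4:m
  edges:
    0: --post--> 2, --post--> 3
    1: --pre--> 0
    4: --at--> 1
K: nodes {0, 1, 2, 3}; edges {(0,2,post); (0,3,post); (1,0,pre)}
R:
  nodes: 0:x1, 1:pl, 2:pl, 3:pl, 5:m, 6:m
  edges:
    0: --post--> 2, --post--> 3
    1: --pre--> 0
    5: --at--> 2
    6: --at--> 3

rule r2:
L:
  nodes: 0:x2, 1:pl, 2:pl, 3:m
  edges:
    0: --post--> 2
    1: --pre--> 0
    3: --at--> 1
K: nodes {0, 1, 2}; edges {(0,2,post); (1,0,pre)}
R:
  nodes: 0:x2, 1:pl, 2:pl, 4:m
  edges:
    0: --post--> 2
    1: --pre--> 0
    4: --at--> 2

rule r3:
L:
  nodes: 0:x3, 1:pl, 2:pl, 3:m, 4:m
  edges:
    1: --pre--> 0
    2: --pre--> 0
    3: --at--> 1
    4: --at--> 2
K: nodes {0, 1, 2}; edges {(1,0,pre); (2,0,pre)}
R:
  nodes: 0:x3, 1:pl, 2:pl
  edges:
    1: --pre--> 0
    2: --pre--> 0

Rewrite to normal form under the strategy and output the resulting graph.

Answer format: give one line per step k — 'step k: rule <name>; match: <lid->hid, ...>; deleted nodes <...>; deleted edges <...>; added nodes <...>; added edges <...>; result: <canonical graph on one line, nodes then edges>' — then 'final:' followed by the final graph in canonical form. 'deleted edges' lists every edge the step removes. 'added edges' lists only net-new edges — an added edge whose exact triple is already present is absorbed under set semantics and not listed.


step 1: rule r1; match: 0->8, 1->0, 2->2, 3->7, 4->14; deleted nodes 14; deleted edges (14,0,at); added nodes 19, 20; added edges (19,2,at); (20,7,at); result: nodes: 0:pl, 2:pl, 4:pl, 6:pl, 7:pl, 8:x1, 10:x2, 11:x3, 12:m, 16:m, 17:m, 18:m, 19:m, 20:m edges: (0,8,pre); (2,11,pre); (6,10,pre); (6,11,pre); (8,2,post); (8,7,post); (10,4,post); (12,2,at); (16,4,at); (17,6,at); (18,2,at); (19,2,at); (20,7,at)
step 2: rule r2; match: 0->10, 1->6, 2->4, 3->17; deleted nodes 17; deleted edges (17,6,at); added nodes 21; added edges (21,4,at); result: nodes: 0:pl, 2:pl, 4:pl, 6:pl, 7:pl, 8:x1, 10:x2, 11:x3, 12:m, 16:m, 18:m, 19:m, 20:m, 21:m edges: (0,8,pre); (2,11,pre); (6,10,pre); (6,11,pre); (8,2,post); (8,7,post); (10,4,post); (12,2,at); (16,4,at); (18,2,at); (19,2,at); (20,7,at); (21,4,at)
final:
nodes: 0:pl, 2:pl, 4:pl, 6:pl, 7:pl, 8:x1, 10:x2, 11:x3, 12:m, 16:m, 18:m, 19:m, 20:m, 21:m
edges: (0,8,pre); (2,11,pre); (6,10,pre); (6,11,pre); (8,2,post); (8,7,post); (10,4,post); (12,2,at); (16,4,at); (18,2,at); (19,2,at); (20,7,at); (21,4,at)


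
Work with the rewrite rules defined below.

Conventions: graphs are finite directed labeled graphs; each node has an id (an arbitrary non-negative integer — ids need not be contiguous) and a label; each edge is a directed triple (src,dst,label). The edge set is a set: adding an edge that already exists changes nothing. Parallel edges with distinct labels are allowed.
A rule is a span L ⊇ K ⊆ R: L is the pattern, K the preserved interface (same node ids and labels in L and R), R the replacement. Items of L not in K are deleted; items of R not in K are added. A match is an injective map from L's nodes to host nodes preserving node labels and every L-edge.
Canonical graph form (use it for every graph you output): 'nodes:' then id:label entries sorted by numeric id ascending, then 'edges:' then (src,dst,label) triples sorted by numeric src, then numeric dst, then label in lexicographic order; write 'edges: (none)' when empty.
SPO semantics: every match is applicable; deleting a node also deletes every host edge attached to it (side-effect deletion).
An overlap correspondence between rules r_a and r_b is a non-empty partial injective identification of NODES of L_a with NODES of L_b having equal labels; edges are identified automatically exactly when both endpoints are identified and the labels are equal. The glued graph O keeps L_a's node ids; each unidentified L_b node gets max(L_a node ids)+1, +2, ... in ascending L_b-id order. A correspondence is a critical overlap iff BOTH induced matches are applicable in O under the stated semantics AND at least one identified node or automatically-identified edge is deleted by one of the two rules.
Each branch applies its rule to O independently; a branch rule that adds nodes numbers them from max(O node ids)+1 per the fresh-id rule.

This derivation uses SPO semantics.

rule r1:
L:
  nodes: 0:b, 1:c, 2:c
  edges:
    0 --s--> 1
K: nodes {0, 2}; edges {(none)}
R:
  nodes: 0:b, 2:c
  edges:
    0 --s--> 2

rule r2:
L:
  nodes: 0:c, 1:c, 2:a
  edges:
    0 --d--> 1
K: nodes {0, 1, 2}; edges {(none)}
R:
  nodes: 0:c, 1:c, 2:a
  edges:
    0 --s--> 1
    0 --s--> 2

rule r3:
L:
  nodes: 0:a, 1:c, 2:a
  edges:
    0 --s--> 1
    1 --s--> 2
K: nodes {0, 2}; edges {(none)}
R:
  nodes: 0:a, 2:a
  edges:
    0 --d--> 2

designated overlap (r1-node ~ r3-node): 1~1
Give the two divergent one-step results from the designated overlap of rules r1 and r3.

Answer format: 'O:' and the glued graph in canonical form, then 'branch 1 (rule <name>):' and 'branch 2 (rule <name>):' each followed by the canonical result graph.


O:
nodes: 0:b, 1:c, 2:c, 3:a, 4:a
edges: (0,1,s); (1,4,s); (3,1,s)
branch 1 (rule r1):
nodes: 0:b, 2:c, 3:a, 4:a
edges: (0,2,s)
branch 2 (rule r3):
nodes: 0:b, 2:c, 3:a, 4:a
edges: (3,4,d)


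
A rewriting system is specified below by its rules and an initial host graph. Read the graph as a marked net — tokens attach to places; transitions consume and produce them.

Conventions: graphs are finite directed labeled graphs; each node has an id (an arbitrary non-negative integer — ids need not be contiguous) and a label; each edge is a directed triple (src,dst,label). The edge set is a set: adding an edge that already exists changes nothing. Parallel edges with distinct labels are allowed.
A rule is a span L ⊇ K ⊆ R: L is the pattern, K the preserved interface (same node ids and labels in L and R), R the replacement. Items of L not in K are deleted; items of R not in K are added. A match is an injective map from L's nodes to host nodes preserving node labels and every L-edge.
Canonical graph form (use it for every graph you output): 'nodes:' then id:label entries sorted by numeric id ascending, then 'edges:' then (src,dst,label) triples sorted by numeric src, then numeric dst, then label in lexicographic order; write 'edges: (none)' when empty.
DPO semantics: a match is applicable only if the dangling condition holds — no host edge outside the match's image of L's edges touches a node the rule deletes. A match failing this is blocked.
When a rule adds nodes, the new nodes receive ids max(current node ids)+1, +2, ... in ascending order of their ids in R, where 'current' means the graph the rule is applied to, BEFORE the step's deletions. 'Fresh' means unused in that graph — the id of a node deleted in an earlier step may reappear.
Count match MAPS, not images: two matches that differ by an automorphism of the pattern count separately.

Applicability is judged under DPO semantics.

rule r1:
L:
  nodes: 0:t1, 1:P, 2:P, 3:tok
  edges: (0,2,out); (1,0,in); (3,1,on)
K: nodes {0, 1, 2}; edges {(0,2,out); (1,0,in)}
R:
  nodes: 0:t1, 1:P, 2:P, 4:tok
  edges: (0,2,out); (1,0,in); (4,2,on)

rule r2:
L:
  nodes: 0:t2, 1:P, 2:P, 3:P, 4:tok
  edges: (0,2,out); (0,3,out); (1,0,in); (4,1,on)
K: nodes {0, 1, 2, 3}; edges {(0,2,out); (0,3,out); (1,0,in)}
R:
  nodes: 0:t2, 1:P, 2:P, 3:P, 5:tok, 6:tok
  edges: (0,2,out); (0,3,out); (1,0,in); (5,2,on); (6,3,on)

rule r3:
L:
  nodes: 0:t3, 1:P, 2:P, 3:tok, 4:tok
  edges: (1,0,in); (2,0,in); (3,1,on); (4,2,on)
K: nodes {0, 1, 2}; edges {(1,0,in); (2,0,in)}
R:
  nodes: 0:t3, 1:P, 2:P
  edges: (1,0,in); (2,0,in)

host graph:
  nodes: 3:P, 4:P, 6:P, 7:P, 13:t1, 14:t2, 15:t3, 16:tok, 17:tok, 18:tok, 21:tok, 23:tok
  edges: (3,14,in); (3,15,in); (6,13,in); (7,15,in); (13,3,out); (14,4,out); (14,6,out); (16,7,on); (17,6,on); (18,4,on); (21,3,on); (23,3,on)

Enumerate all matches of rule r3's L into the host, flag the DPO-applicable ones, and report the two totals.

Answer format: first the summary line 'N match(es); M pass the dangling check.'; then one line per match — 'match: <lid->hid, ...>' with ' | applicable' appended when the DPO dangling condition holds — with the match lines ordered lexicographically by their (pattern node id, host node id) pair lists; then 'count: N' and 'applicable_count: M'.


4 match(es); 4 pass the dangling check.
match: 0->15, 1->3, 2->7, 3->21, 4->16 | applicable
match: 0->15, 1->3, 2->7, 3->23, 4->16 | applicable
match: 0->15, 1->7, 2->3, 3->16, 4->21 | applicable
match: 0->15, 1->7, 2->3, 3->16, 4->23 | applicable
count: 4
applicable_count: 4


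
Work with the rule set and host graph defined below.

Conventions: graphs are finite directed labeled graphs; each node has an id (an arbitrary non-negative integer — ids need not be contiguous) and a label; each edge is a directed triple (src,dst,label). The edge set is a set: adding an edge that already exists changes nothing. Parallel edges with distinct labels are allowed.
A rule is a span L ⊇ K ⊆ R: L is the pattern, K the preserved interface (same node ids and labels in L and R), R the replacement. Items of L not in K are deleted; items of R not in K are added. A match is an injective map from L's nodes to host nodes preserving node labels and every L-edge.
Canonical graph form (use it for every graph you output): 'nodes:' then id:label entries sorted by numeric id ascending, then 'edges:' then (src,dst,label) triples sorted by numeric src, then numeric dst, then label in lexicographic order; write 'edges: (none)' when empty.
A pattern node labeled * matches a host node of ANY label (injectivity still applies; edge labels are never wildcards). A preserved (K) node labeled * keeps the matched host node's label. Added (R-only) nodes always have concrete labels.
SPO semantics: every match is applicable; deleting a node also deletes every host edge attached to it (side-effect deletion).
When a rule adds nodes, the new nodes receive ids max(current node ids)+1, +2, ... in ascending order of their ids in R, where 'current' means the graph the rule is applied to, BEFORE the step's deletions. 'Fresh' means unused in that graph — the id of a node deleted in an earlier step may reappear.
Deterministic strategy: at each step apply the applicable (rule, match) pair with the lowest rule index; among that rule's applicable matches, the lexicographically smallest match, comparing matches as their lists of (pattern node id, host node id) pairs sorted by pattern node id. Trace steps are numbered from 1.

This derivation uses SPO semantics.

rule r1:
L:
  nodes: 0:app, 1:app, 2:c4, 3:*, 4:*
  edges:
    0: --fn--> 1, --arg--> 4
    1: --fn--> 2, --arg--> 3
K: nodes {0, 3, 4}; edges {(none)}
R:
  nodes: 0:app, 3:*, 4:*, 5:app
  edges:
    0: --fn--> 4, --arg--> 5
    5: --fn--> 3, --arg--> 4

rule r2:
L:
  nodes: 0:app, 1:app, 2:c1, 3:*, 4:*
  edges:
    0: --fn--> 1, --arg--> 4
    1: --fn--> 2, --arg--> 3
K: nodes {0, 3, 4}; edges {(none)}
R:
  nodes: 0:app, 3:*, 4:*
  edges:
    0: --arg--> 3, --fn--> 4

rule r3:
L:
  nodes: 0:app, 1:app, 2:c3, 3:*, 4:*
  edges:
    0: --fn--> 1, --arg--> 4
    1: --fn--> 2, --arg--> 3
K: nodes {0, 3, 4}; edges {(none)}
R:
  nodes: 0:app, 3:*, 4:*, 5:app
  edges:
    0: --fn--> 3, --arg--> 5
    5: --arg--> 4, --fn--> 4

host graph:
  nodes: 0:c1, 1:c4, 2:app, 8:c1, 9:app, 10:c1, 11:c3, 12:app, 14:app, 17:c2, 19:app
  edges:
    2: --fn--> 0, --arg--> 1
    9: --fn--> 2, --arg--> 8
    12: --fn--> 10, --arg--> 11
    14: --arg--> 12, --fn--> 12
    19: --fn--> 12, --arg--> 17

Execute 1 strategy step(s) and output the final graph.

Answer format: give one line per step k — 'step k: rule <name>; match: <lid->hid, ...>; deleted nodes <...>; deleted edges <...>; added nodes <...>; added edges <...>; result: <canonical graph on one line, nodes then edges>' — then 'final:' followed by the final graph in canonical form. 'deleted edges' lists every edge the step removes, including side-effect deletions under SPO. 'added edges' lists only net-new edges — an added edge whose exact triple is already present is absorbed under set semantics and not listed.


step 1: rule r2; match: 0->9, 1->2, 2->0, 3->1, 4->8; deleted nodes 0, 2; deleted edges (2,0,fn); (2,1,arg); (9,2,fn); (9,8,arg); added nodes (none); added edges (9,1,arg); (9,8,fn); result: nodes: 1:c4, 8:c1, 9:app, 10:c1, 11:c3, 12:app, 14:app, 17:c2, 19:app edges: (9,1,arg); (9,8,fn); (12,10,fn); (12,11,arg); (14,12,arg); (14,12,fn); (19,12,fn); (19,17,arg)
final:
nodes: 1:c4, 8:c1, 9:app, 10:c1, 11:c3, 12:app, 14:app, 17:c2, 19:app
edges: (9,1,arg); (9,8,fn); (12,10,fn); (12,11,arg); (14,12,arg); (14,12,fn); (19,12,fn); (19,17,arg)


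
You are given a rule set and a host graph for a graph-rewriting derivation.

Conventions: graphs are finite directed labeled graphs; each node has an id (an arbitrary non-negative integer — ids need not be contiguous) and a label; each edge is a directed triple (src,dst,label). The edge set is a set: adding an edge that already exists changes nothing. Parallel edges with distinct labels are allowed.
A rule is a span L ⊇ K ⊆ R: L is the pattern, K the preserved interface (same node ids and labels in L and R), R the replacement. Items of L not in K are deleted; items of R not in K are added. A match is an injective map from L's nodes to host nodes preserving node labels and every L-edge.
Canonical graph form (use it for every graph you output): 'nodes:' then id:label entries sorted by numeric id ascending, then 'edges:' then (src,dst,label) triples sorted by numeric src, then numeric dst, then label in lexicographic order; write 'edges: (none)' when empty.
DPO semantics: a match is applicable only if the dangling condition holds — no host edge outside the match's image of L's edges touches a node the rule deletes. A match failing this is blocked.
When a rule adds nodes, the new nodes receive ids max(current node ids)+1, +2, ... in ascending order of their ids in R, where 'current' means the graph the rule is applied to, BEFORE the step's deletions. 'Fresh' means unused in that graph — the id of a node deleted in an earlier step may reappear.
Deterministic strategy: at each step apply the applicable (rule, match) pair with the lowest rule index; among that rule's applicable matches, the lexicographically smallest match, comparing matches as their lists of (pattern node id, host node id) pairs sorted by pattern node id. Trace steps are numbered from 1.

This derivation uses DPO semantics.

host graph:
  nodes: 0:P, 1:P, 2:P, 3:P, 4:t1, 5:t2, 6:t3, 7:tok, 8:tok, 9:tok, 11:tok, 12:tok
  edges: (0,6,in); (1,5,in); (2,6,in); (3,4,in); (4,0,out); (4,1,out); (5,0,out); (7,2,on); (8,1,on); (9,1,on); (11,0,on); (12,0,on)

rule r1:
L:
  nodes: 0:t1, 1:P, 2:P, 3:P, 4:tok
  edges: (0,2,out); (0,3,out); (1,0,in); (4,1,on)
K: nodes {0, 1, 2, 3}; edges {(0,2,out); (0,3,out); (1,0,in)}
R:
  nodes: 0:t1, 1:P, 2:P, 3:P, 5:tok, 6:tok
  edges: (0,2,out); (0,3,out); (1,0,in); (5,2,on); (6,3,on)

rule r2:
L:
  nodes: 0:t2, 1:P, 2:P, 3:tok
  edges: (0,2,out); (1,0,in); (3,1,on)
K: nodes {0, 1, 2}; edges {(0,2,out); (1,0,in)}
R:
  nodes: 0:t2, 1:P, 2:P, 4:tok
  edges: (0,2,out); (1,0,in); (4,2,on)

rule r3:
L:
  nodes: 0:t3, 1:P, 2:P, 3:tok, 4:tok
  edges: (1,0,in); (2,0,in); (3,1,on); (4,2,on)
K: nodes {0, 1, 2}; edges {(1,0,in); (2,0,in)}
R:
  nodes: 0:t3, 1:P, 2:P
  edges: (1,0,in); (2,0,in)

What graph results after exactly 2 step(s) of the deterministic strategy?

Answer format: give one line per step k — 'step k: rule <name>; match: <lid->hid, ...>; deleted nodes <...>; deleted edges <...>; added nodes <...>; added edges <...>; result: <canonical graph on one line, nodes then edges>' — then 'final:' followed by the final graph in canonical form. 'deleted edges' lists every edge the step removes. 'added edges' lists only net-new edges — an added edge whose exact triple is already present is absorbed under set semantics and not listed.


step 1: rule r2; match: 0->5, 1->1, 2->0, 3->8; deleted nodes 8; deleted edges (8,1,on); added nodes 13; added edges (13,0,on); result: nodes: 0:P, 1:P, 2:P, 3:P, 4:t1, 5:t2, 6:t3, 7:tok, 9:tok, 11:tok, 12:tok, 13:tok edges: (0,6,in); (1,5,in); (2,6,in); (3,4,in); (4,0,out); (4,1,out); (5,0,out); (7,2,on); (9,1,on); (11,0,on); (12,0,on); (13,0,on)
step 2: rule r2; match: 0->5, 1->1, 2->0, 3->9; deleted nodes 9; deleted edges (9,1,on); added nodes 14; added edges (14,0,on); result: nodes: 0:P, 1:P, 2:P, 3:P, 4:t1, 5:t2, 6:t3, 7:tok, 11:tok, 12:tok, 13:tok, 14:tok edges: (0,6,in); (1,5,in); (2,6,in); (3,4,in); (4,0,out); (4,1,out); (5,0,out); (7,2,on); (11,0,on); (12,0,on); (13,0,on); (14,0,on)
final:
nodes: 0:P, 1:P, 2:P, 3:P, 4:t1, 5:t2, 6:t3, 7:tok, 11:tok, 12:tok, 13:tok, 14:tok
edges: (0,6,in); (1,5,in); (2,6,in); (3,4,in); (4,0,out); (4,1,out); (5,0,out); (7,2,on); (11,0,on); (12,0,on); (13,0,on); (14,0,on)


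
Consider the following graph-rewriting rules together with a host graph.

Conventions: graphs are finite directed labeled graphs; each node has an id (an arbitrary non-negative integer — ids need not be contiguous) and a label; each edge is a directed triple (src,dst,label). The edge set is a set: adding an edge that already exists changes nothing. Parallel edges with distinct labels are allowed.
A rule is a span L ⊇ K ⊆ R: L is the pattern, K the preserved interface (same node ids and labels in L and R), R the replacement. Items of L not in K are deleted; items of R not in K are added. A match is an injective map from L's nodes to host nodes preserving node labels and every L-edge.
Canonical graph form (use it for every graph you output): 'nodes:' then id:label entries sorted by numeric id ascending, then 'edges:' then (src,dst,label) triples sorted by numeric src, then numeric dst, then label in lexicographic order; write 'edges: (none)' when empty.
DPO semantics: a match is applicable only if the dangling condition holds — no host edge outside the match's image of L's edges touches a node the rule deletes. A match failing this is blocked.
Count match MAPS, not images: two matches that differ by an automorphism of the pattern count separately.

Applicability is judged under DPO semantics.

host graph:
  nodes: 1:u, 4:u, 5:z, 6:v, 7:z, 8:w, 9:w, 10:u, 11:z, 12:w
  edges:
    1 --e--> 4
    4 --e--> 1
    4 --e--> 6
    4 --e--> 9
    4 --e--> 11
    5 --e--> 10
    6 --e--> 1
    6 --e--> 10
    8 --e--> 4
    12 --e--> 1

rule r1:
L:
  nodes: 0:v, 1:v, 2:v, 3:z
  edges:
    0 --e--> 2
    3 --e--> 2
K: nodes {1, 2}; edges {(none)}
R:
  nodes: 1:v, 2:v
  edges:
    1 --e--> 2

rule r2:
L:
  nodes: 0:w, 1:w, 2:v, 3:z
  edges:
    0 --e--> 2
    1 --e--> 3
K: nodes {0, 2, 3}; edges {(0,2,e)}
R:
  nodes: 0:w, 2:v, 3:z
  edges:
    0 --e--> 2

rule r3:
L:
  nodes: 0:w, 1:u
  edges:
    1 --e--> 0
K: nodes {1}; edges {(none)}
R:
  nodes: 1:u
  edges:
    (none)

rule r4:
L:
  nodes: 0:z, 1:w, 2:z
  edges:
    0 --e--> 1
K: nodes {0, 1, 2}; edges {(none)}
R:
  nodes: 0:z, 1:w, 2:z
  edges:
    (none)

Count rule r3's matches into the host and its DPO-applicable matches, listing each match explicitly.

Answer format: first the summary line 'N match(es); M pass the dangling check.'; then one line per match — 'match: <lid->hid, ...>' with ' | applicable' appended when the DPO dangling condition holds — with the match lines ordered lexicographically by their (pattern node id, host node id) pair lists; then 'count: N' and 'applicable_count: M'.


1 match(es); 1 pass the dangling check.
match: 0->9, 1->4 | applicable
count: 1
applicable_count: 1


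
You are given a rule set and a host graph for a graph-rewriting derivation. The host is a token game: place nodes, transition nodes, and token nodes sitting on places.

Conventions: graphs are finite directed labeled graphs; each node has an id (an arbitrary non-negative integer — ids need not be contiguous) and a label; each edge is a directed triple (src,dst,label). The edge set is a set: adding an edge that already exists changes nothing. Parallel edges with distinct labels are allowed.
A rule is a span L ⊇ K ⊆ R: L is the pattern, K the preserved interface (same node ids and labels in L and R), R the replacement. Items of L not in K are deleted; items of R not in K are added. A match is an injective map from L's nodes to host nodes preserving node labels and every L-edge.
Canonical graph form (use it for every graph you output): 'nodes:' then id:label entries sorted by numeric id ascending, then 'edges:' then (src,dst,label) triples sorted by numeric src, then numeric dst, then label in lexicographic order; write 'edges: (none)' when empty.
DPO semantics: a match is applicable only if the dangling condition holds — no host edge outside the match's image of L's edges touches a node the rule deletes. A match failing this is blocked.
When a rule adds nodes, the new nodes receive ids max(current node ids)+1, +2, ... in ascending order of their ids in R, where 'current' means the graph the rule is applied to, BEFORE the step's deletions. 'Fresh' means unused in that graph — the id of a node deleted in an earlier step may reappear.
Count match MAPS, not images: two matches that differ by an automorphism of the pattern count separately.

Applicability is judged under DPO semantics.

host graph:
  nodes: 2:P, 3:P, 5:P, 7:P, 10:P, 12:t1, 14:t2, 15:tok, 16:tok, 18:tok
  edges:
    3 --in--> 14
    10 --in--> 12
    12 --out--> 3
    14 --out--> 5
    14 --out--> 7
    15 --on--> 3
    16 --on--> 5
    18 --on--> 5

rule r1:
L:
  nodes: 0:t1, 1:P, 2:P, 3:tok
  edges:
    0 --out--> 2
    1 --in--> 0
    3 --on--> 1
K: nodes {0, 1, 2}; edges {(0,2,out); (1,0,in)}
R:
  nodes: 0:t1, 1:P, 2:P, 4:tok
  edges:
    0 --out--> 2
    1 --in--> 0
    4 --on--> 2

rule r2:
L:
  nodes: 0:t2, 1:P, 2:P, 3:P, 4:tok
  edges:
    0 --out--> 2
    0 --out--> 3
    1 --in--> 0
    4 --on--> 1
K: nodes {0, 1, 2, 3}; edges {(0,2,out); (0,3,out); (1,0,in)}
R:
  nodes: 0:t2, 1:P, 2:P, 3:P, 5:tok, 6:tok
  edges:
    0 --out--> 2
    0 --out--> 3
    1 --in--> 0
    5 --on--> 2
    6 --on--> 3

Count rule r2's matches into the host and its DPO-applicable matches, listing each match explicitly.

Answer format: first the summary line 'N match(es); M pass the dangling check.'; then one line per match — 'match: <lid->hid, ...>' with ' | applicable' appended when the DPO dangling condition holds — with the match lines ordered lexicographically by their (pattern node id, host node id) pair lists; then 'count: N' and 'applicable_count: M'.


2 match(es); 2 pass the dangling check.
match: 0->14, 1->3, 2->5, 3->7, 4->15 | applicable
match: 0->14, 1->3, 2->7, 3->5, 4->15 | applicable
count: 2
applicable_count: 2


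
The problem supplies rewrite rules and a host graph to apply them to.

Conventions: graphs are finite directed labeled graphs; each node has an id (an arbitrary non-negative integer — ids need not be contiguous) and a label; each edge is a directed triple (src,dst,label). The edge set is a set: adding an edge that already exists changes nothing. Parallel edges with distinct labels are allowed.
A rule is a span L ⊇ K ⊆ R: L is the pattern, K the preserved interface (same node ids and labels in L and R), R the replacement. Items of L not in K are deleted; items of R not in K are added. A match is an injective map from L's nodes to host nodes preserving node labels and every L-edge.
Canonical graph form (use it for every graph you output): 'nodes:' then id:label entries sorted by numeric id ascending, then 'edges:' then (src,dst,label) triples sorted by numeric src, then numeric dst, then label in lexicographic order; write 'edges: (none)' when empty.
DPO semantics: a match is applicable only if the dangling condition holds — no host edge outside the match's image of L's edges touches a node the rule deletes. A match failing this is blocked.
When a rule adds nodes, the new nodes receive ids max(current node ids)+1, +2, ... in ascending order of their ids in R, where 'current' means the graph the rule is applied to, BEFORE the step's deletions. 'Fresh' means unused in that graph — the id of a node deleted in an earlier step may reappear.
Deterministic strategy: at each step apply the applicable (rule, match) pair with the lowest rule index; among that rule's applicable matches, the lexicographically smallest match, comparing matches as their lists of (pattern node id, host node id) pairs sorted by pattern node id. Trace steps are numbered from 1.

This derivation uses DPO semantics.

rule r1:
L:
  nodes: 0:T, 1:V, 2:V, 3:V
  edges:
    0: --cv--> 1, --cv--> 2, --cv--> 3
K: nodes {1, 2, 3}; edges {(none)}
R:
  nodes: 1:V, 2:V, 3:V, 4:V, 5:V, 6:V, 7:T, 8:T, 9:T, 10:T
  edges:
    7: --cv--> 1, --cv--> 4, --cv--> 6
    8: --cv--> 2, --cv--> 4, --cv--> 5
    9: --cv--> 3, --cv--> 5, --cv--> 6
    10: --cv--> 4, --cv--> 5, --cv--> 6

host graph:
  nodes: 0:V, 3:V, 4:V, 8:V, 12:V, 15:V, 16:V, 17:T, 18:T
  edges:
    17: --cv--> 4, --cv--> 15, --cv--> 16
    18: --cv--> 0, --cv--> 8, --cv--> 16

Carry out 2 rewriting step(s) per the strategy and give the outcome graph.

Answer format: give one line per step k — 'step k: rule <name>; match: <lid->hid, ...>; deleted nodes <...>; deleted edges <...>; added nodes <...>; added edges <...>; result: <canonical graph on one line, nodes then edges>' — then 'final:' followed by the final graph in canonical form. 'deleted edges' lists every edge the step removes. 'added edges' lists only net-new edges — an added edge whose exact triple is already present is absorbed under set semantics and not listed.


step 1: rule r1; match: 0->17, 1->4, 2->15, 3->16; deleted nodes 17; deleted edges (17,4,cv); (17,15,cv); (17,16,cv); added nodes 19, 20, 21, 22, 23, 24, 25; added edges (22,4,cv); (22,19,cv); (22,21,cv); (23,15,cv); (23,19,cv); (23,20,cv); (24,16,cv); (24,20,cv); (24,21,cv); (25,19,cv); (25,20,cv); (25,21,cv); result: nodes: 0:V, 3:V, 4:V, 8:V, 12:V, 15:V, 16:V, 18:T, 19:V, 20:V, 21:V, 22:T, 23:T, 24:T, 25:T edges: (18,0,cv); (18,8,cv); (18,16,cv); (22,4,cv); (22,19,cv); (22,21,cv); (23,15,cv); (23,19,cv); (23,20,cv); (24,16,cv); (24,20,cv); (24,21,cv); (25,19,cv); (25,20,cv); (25,21,cv)
step 2: rule r1; match: 0->18, 1->0, 2->8, 3->16; deleted nodes 18; deleted edges (18,0,cv); (18,8,cv); (18,16,cv); added nodes 26, 27, 28, 29, 30, 31, 32; added edges (29,0,cv); (29,26,cv); (29,28,cv); (30,8,cv); (30,26,cv); (30,27,cv); (31,16,cv); (31,27,cv); (31,28,cv); (32,26,cv); (32,27,cv); (32,28,cv); result: nodes: 0:V, 3:V, 4:V, 8:V, 12:V, 15:V, 16:V, 19:V, 20:V, 21:V, 22:T, 23:T, 24:T, 25:T, 26:V, 27:V, 28:V, 29:T, 30:T, 31:T, 32:T edges: (22,4,cv); (22,19,cv); (22,21,cv); (23,15,cv); (23,19,cv); (23,20,cv); (24,16,cv); (24,20,cv); (24,21,cv); (25,19,cv); (25,20,cv); (25,21,cv); (29,0,cv); (29,26,cv); (29,28,cv); (30,8,cv); (30,26,cv); (30,27,cv); (31,16,cv); (31,27,cv); (31,28,cv); (32,26,cv); (32,27,cv); (32,28,cv)
final:
nodes: 0:V, 3:V, 4:V, 8:V, 12:V, 15:V, 16:V, 19:V, 20:V, 21:V, 22:T, 23:T, 24:T, 25:T, 26:V, 27:V, 28:V, 29:T, 30:T, 31:T, 32:T
edges: (22,4,cv); (22,19,cv); (22,21,cv); (23,15,cv); (23,19,cv); (23,20,cv); (24,16,cv); (24,20,cv); (24,21,cv); (25,19,cv); (25,20,cv); (25,21,cv); (29,0,cv); (29,26,cv); (29,28,cv); (30,8,cv); (30,26,cv); (30,27,cv); (31,16,cv); (31,27,cv); (31,28,cv); (32,26,cv); (32,27,cv); (32,28,cv)


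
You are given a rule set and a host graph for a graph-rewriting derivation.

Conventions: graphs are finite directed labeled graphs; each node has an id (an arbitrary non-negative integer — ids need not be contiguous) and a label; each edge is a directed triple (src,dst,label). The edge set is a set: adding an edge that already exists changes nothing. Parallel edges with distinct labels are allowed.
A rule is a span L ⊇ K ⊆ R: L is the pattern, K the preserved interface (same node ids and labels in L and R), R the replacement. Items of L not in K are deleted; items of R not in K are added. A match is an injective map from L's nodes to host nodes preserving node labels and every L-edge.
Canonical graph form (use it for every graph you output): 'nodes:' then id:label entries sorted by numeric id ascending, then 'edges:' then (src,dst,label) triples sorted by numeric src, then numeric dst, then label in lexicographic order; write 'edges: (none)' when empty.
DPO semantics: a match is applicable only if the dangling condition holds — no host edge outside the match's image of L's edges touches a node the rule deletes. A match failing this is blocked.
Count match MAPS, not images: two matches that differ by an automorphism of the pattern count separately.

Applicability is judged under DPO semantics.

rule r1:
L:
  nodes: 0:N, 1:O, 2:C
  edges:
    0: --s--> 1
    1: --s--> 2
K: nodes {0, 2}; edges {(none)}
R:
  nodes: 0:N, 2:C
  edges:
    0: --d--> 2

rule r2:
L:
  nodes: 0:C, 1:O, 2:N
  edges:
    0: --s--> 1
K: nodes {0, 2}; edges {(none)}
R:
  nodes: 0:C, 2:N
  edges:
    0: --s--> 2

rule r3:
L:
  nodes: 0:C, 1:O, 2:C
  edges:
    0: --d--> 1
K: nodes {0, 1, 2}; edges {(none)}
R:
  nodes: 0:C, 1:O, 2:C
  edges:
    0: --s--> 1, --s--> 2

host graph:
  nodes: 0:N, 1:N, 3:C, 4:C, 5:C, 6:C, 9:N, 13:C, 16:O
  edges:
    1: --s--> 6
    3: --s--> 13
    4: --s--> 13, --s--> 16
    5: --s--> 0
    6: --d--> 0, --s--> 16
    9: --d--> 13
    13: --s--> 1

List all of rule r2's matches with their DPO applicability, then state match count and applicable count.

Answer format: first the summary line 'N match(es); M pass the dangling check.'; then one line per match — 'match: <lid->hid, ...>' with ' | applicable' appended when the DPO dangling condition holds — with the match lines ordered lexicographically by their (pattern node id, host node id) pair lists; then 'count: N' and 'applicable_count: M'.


6 match(es); 0 pass the dangling check.
match: 0->4, 1->16, 2->0
match: 0->4, 1->16, 2->1
match: 0->4, 1->16, 2->9
match: 0->6, 1->16, 2->0
match: 0->6, 1->16, 2->1
match: 0->6, 1->16, 2->9
count: 6
applicable_count: 0


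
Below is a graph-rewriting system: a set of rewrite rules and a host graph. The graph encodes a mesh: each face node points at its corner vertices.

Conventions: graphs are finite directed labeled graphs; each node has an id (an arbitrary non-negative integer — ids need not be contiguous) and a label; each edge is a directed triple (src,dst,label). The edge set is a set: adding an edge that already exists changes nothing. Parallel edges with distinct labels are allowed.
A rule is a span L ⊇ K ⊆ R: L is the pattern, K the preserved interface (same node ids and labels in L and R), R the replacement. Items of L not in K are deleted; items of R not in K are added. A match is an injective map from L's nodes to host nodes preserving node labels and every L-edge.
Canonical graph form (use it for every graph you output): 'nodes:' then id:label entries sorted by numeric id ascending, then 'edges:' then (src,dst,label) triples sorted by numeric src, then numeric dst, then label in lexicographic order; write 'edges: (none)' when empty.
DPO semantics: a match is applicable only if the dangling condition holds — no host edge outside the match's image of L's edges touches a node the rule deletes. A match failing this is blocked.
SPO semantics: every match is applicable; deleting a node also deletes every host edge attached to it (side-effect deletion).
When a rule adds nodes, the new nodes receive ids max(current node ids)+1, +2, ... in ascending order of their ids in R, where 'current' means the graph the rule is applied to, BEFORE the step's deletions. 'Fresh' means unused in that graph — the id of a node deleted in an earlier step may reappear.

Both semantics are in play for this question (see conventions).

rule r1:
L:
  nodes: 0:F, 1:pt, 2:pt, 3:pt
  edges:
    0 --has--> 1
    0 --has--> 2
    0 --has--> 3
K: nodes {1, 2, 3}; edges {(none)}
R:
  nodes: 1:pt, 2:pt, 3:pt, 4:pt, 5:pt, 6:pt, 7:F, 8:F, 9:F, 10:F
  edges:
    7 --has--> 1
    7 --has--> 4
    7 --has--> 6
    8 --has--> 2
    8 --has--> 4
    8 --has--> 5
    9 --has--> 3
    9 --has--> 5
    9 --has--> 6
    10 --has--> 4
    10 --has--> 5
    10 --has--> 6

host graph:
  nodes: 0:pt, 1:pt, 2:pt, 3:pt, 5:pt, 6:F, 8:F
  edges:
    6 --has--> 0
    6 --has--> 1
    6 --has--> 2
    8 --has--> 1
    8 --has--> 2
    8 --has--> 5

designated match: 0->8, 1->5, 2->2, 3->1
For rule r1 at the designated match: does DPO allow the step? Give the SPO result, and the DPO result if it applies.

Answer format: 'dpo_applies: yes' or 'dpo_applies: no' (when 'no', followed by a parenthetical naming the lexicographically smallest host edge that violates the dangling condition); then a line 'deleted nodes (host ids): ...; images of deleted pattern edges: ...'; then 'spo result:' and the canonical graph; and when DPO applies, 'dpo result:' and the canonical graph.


dpo_applies: yes
deleted nodes (host ids): 8; images of deleted pattern edges: (8,1,has); (8,2,has); (8,5,has)
spo result:
nodes: 0:pt, 1:pt, 2:pt, 3:pt, 5:pt, 6:F, 9:pt, 10:pt, 11:pt, 12:F, 13:F, 14:F, 15:F
edges: (6,0,has); (6,1,has); (6,2,has); (12,5,has); (12,9,has); (12,11,has); (13,2,has); (13,9,has); (13,10,has); (14,1,has); (14,10,has); (14,11,has); (15,9,has); (15,10,has); (15,11,has)
dpo result:
nodes: 0:pt, 1:pt, 2:pt, 3:pt, 5:pt, 6:F, 9:pt, 10:pt, 11:pt, 12:F, 13:F, 14:F, 15:F
edges: (6,0,has); (6,1,has); (6,2,has); (12,5,has); (12,9,has); (12,11,has); (13,2,has); (13,9,has); (13,10,has); (14,1,has); (14,10,has); (14,11,has); (15,9,has); (15,10,has); (15,11,has)


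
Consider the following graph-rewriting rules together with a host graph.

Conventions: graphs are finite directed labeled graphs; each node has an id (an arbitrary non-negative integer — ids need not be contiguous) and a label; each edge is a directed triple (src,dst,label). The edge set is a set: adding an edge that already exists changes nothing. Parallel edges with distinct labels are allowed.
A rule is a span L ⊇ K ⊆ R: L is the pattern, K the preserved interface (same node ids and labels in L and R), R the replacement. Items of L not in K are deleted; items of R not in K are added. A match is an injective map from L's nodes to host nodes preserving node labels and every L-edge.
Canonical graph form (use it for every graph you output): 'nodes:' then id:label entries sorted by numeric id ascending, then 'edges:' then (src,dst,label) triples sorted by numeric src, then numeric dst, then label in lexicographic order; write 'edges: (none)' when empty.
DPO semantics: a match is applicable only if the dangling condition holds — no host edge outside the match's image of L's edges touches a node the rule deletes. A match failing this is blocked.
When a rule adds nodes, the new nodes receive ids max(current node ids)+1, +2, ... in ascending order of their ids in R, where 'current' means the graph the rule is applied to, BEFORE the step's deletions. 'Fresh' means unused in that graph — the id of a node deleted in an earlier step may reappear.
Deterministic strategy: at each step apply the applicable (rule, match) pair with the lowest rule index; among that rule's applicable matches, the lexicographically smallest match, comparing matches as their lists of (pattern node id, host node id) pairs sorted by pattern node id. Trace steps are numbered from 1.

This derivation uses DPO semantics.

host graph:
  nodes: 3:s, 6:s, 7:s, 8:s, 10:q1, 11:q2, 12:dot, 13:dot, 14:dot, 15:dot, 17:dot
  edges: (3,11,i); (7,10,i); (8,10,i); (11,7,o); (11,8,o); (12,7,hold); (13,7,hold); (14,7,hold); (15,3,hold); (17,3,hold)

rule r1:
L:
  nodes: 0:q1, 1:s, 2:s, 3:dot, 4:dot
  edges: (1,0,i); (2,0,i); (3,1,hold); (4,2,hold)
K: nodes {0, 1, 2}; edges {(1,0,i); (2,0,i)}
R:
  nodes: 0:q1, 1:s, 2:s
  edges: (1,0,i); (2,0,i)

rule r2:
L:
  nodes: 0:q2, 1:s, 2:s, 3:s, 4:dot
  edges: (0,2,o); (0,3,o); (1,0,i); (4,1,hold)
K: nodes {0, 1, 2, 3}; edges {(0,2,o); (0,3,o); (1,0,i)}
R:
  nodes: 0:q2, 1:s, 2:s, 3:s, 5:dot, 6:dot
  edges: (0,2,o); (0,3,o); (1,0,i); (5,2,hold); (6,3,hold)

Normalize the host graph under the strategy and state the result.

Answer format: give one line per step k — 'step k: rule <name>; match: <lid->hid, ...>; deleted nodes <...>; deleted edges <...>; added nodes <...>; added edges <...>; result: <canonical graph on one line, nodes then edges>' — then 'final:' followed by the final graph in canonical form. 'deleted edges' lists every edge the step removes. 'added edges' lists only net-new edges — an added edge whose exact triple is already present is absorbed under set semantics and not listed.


step 1: rule r2; match: 0->11, 1->3, 2->7, 3->8, 4->15; deleted nodes 15; deleted edges (15,3,hold); added nodes 18, 19; added edges (18,7,hold); (19,8,hold); result: nodes: 3:s, 6:s, 7:s, 8:s, 10:q1, 11:q2, 12:dot, 13:dot, 14:dot, 17:dot, 18:dot, 19:dot edges: (3,11,i); (7,10,i); (8,10,i); (11,7,o); (11,8,o); (12,7,hold); (13,7,hold); (14,7,hold); (17,3,hold); (18,7,hold); (19,8,hold)
step 2: rule r1; match: 0->10, 1->7, 2->8, 3->12, 4->19; deleted nodes 12, 19; deleted edges (12,7,hold); (19,8,hold); added nodes (none); added edges (none); result: nodes: 3:s, 6:s, 7:s, 8:s, 10:q1, 11:q2, 13:dot, 14:dot, 17:dot, 18:dot edges: (3,11,i); (7,10,i); (8,10,i); (11,7,o); (11,8,o); (13,7,hold); (14,7,hold); (17,3,hold); (18,7,hold)
step 3: rule r2; match: 0->11, 1->3, 2->7, 3->8, 4->17; deleted nodes 17; deleted edges (17,3,hold); added nodes 19, 20; added edges (19,7,hold); (20,8,hold); result: nodes: 3:s, 6:s, 7:s, 8:s, 10:q1, 11:q2, 13:dot, 14:dot, 18:dot, 19:dot, 20:dot edges: (3,11,i); (7,10,i); (8,10,i); (11,7,o); (11,8,o); (13,7,hold); (14,7,hold); (18,7,hold); (19,7,hold); (20,8,hold)
step 4: rule r1; match: 0->10, 1->7, 2->8, 3->13, 4->20; deleted nodes 13, 20; deleted edges (13,7,hold); (20,8,hold); added nodes (none); added edges (none); result: nodes: 3:s, 6:s, 7:s, 8:s, 10:q1, 11:q2, 14:dot, 18:dot, 19:dot edges: (3,11,i); (7,10,i); (8,10,i); (11,7,o); (11,8,o); (14,7,hold); (18,7,hold); (19,7,hold)
final:
nodes: 3:s, 6:s, 7:s, 8:s, 10:q1, 11:q2, 14:dot, 18:dot, 19:dot
edges: (3,11,i); (7,10,i); (8,10,i); (11,7,o); (11,8,o); (14,7,hold); (18,7,hold); (19,7,hold)


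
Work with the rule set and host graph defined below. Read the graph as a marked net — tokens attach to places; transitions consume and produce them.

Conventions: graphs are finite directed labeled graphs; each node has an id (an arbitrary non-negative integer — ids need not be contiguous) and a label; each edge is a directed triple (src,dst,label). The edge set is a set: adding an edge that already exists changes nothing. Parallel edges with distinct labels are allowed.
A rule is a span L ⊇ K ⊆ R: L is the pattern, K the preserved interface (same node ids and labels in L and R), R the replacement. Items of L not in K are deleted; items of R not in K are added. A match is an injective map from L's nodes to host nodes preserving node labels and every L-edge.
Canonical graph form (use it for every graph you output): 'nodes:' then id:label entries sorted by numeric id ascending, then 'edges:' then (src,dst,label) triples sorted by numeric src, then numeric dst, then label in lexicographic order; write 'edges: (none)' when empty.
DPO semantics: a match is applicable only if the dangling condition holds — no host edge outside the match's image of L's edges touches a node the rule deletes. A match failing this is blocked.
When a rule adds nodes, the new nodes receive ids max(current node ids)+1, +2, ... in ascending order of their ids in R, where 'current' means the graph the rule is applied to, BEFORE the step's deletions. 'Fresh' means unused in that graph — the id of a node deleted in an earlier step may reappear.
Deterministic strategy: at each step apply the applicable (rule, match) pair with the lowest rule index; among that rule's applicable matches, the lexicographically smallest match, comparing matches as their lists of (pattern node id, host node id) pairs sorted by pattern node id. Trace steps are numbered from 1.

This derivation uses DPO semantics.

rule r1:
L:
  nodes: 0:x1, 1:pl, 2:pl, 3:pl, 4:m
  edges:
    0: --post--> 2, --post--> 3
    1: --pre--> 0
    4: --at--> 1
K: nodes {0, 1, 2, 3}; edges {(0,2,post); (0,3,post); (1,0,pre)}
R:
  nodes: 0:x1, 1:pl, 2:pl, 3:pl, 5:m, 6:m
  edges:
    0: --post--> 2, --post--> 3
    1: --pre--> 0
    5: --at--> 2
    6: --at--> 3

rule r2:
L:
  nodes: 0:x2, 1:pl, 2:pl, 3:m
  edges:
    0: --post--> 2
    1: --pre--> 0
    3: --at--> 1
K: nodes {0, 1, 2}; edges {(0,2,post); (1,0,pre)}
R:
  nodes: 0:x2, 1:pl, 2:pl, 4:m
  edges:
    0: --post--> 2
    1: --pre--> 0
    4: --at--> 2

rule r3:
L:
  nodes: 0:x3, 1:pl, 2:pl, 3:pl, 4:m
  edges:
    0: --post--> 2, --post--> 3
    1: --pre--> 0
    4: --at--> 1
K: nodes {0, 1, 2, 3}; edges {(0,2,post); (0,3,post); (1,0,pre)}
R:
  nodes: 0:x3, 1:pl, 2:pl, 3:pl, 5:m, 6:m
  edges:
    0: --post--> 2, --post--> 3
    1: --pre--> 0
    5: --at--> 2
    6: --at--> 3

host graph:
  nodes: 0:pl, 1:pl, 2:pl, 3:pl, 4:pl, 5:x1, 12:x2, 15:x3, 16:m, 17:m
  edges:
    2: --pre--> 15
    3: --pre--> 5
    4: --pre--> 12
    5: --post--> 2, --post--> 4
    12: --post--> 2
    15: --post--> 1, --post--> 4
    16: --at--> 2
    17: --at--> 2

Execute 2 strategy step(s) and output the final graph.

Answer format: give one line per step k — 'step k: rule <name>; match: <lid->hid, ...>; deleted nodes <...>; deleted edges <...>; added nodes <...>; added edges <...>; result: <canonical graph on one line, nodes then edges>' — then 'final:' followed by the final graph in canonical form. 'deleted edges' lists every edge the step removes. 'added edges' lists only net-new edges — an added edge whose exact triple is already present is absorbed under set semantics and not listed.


step 1: rule r3; match: 0->15, 1->2, 2->1, 3->4, 4->16; deleted nodes 16; deleted edges (16,2,at); added nodes 18, 19; added edges (18,1,at); (19,4,at); result: nodes: 0:pl, 1:pl, 2:pl, 3:pl, 4:pl, 5:x1, 12:x2, 15:x3, 17:m, 18:m, 19:m edges: (2,15,pre); (3,5,pre); (4,12,pre); (5,2,post); (5,4,post); (12,2,post); (15,1,post); (15,4,post); (17,2,at); (18,1,at); (19,4,at)
step 2: rule r2; match: 0->12, 1->4, 2->2, 3->19; deleted nodes 19; deleted edges (19,4,at); added nodes 20; added edges (20,2,at); result: nodes: 0:pl, 1:pl, 2:pl, 3:pl, 4:pl, 5:x1, 12:x2, 15:x3, 17:m, 18:m, 20:m edges: (2,15,pre); (3,5,pre); (4,12,pre); (5,2,post); (5,4,post); (12,2,post); (15,1,post); (15,4,post); (17,2,at); (18,1,at); (20,2,at)
final:
nodes: 0:pl, 1:pl, 2:pl, 3:pl, 4:pl, 5:x1, 12:x2, 15:x3, 17:m, 18:m, 20:m
edges: (2,15,pre); (3,5,pre); (4,12,pre); (5,2,post); (5,4,post); (12,2,post); (15,1,post); (15,4,post); (17,2,at); (18,1,at); (20,2,at)
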